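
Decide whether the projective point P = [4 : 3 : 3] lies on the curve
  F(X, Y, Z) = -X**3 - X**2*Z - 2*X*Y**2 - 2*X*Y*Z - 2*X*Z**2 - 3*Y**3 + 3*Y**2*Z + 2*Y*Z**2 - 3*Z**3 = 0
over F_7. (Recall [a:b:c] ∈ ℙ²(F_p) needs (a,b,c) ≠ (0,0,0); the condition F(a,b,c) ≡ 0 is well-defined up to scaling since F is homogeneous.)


F(4,3,3) ≡ 2 (mod 7); P is NOT on the curve.

Evaluate F(4, 3, 3) term-by-term (mod 7).
  -X**3 ↦ -1·64·1·1 = -64
  -X**2*Z ↦ -1·16·1·3 = -48
  -2*X*Y**2 ↦ -2·4·9·1 = -72
  -2*X*Y*Z ↦ -2·4·3·3 = -72
  -2*X*Z**2 ↦ -2·4·1·9 = -72
  -3*Y**3 ↦ -3·1·27·1 = -81
  3*Y**2*Z ↦ 3·1·9·3 = 81
  2*Y*Z**2 ↦ 2·1·3·9 = 54
  -3*Z**3 ↦ -3·1·1·27 = -81
Sum: F(4, 3, 3) = (-64) + (-48) + (-72) + (-72) + (-72) + (-81) + (81) + (54) + (-81) = -355.
Reducing mod 7: -355 ≡ 2 (mod 7).
Since F(a, b, c) ≡ 2 ≠ 0 (mod 7), P does NOT lie on the curve.


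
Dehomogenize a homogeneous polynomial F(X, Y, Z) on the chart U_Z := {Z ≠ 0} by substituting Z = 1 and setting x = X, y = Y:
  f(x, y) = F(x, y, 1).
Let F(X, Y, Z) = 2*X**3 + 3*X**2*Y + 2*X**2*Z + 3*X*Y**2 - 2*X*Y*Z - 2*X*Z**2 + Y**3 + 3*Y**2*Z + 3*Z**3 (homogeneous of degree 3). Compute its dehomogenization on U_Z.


f(x, y) = 2*x**3 + 3*x**2*y + 2*x**2 + 3*x*y**2 - 2*x*y - 2*x + y**3 + 3*y**2 + 3

On U_Z we set Z = 1. Each monomial c·X^i·Y^j·Z^k in F becomes c·x^i·y^j·1^k = c·x^i·y^j.
Substituting Z = 1: F(X, Y, 1) = 2*x**3 + 3*x**2*y + 2*x**2 + 3*x*y**2 - 2*x*y - 2*x + y**3 + 3*y**2 + 3.
Note: deg(f) ≤ deg(F) = 3; strict inequality happens when F is divisible by Z (lost terms).


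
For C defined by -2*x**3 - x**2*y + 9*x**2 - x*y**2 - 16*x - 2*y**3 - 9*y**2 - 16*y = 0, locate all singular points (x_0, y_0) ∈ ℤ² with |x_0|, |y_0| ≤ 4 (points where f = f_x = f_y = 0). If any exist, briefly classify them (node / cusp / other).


Singular points: {(2, -2)}; classification: node.

Compute partial derivatives:
  f_x = -6*x**2 - 2*x*y + 18*x - y**2 - 16.
  f_y = -x**2 - 2*x*y - 6*y**2 - 18*y - 16.
Scan x_0 ∈ {−4, ..., 4}. For each x_0, f_y(x_0, y) is a polynomial in y; find its integer roots y ∈ {−4, ..., 4}, then test f_x and f at those candidates.
  x = -4: f_y(-4, y) = -6*y**2 - 10*y - 32; no integer root y with |y| ≤ 4.
  x = -3: f_y(-3, y) = -6*y**2 - 12*y - 25; no integer root y with |y| ≤ 4.
  x = -2: f_y(-2, y) = -6*y**2 - 14*y - 20; no integer root y with |y| ≤ 4.
  x = -1: f_y(-1, y) = -6*y**2 - 16*y - 17; no integer root y with |y| ≤ 4.
  x = 0: f_y(0, y) = -6*y**2 - 18*y - 16; no integer root y with |y| ≤ 4.
  x = 1: f_y(1, y) = -6*y**2 - 20*y - 17; no integer root y with |y| ≤ 4.
  x = 2: f_y(2, y) = -6*y**2 - 22*y - 20; vanishes at y ∈ {-2}. (2, -2): f_x = 0, f = 0 — SINGULAR.
  x = 3: f_y(3, y) = -6*y**2 - 24*y - 25; no integer root y with |y| ≤ 4.
  x = 4: f_y(4, y) = -6*y**2 - 26*y - 32; no integer root y with |y| ≤ 4.
Only singular point on the grid: (2, -2).
Classify: substitute x = 2 + u, y = -2 + v and expand: f = -2*u**3 - u**2*v - u**2 - u*v**2 - 2*v**3 + v**2.
No constant or linear terms (consistent with a singular point). Quadratic part: -u**2 + v**2. Cubic part: -2*u**3 - u**2*v - u*v**2 - 2*v**3.
The quadratic part v**2 - u**2 = (v − u)(v + u) splits into two distinct linear factors, so there are two distinct tangent lines y − -2 = ±(x − 2) — this is a node (ordinary double point).
Classification: node.


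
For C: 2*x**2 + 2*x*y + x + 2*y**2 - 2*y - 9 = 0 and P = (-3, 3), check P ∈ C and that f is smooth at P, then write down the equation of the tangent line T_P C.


Tangent line at P: -5*x + 4*y - 27 = 0.

Step 1: f(-3, 3) = 0, so P lies on C.
Step 2: partial derivatives
  f_x(x, y) = 4*x + 2*y + 1, f_y(x, y) = 2*x + 4*y - 2.
  f_x(P) = -5, f_y(P) = 4 (gradient nonzero, so P is smooth).
Step 3: tangent line at P: -5·(x − -3) + 4·(y − 3) = 0.
Expanding: -5*x + 4*y - 27 = 0.


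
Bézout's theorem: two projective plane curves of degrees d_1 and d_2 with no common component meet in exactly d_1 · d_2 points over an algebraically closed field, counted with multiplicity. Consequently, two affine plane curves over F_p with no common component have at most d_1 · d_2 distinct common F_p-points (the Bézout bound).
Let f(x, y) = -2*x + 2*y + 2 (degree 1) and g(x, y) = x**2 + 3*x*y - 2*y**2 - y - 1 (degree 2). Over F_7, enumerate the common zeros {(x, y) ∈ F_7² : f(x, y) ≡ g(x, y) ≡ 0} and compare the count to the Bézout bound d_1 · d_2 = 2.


Common zeros: {(1, 0), (6, 5)}; count = 2; Bézout bound = 2.

deg(f) = 1, deg(g) = 2, so Bézout bound = 2.
Scan x ∈ F_7. For each x, list the y ∈ F_7 with f(x, y) ≡ 0 and those with g(x, y) ≡ 0 (mod 7); the common zeros in that column are the intersection.
  x = 0: f ≡ 0 at y ∈ {6}; g ≡ 0 at y ∈ {5}; common: ∅.
  x = 1: f ≡ 0 at y ∈ {0}; g ≡ 0 at y ∈ {0, 1}; common: {0}.
  x = 2: f ≡ 0 at y ∈ {1}; g ≡ 0 at y ∈ {3}; common: ∅.
  x = 3: f ≡ 0 at y ∈ {2}; g ≡ 0 at y ∈ {1, 3}; common: ∅.
  x = 4: f ≡ 0 at y ∈ {3}; g ≡ 0 at y ∈ ∅; common: ∅.
  x = 5: f ≡ 0 at y ∈ {4}; g ≡ 0 at y ∈ ∅; common: ∅.
  x = 6: f ≡ 0 at y ∈ {5}; g ≡ 0 at y ∈ {0, 5}; common: {5}.
Collecting: common zeros = {(1, 0), (6, 5)}, so the count is 2.
Comparison with the Bézout bound: 2 ≤ 2 = deg(f)·deg(g), as expected for curves with no common component (the bound is attained).


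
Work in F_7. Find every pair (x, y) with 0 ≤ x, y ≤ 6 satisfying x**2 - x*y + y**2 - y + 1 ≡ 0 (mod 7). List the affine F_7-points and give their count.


Affine F_7-points: {(0, 3), (0, 5), (3, 1), (3, 3), (5, 1), (5, 5)}; count = 6.

For each of the 49 pairs (x, y) ∈ F_7², evaluate f(x, y) mod 7. Record the zeros.
  x = 0: [0↦1, 1↦1, 2↦3, 3↦0, 4↦6, 5↦0, 6↦3]  zeros at y ∈ {3, 5}
  x = 1: [0↦2, 1↦1, 2↦2, 3↦5, 4↦3, 5↦3, 6↦5]  zeros at y ∈ ∅
  x = 2: [0↦5, 1↦3, 2↦3, 3↦5, 4↦2, 5↦1, 6↦2]  zeros at y ∈ ∅
  x = 3: [0↦3, 1↦0, 2↦6, 3↦0, 4↦3, 5↦1, 6↦1]  zeros at y ∈ {1, 3}
  x = 4: [0↦3, 1↦6, 2↦4, 3↦4, 4↦6, 5↦3, 6↦2]  zeros at y ∈ ∅
  x = 5: [0↦5, 1↦0, 2↦4, 3↦3, 4↦4, 5↦0, 6↦5]  zeros at y ∈ {1, 5}
  x = 6: [0↦2, 1↦3, 2↦6, 3↦4, 4↦4, 5↦6, 6↦3]  zeros at y ∈ ∅
Collecting zeros: affine points = {(0, 3), (0, 5), (3, 1), (3, 3), (5, 1), (5, 5)}.
Total count |C(F_7)_aff| = 6.


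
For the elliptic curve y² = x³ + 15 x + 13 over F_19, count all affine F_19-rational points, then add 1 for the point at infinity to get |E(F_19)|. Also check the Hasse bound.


Affine points = {(3, 3), (3, 16), (4, 2), (4, 17), (5, 2), (5, 17), (7, 9), (7, 10), (10, 2), (10, 17), (13, 7), (13, 12), (16, 6), (16, 13), (18, 4), (18, 15)}; affine count = 16; |E(F_19)| = 17.

Discriminant check: Δ ∝ 4a³ + 27b² = 4·15³ + 27·13² = 4·3375 + 27·169 ≡ 13 (mod 19). Nonzero ⇒ E is nonsingular.
For each x ∈ F_19, compute rhs = x³ + 15·x + 13 mod 19, then count y ∈ F_19 with y² ≡ rhs.
  x = 0: rhs = 13, matching y values: none (0 points).
  x = 1: rhs = 10, matching y values: none (0 points).
  x = 2: rhs = 13, matching y values: none (0 points).
  x = 3: rhs = 9, matching y values: 3, 16 (2 points).
  x = 4: rhs = 4, matching y values: 2, 17 (2 points).
  x = 5: rhs = 4, matching y values: 2, 17 (2 points).
  x = 6: rhs = 15, matching y values: none (0 points).
  x = 7: rhs = 5, matching y values: 9, 10 (2 points).
  x = 8: rhs = 18, matching y values: none (0 points).
  x = 9: rhs = 3, matching y values: none (0 points).
  x = 10: rhs = 4, matching y values: 2, 17 (2 points).
  x = 11: rhs = 8, matching y values: none (0 points).
  x = 12: rhs = 2, matching y values: none (0 points).
  x = 13: rhs = 11, matching y values: 7, 12 (2 points).
  x = 14: rhs = 3, matching y values: none (0 points).
  x = 15: rhs = 3, matching y values: none (0 points).
  x = 16: rhs = 17, matching y values: 6, 13 (2 points).
  x = 17: rhs = 13, matching y values: none (0 points).
  x = 18: rhs = 16, matching y values: 4, 15 (2 points).
Total affine count: 16.
Full point count |E(F_19)| = 16 + 1 = 17.
Hasse bound: |17 − (19+1)| = |-3| = 3 ≤ 2√19 ≈ 8.7178 ✓.


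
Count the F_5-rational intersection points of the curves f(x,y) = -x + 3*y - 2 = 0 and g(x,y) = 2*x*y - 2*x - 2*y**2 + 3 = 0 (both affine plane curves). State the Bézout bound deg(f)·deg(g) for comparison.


Common zeros: ∅; count = 0; Bézout bound = 2.

deg(f) = 1, deg(g) = 2, so Bézout bound = 2.
Scan x ∈ F_5. For each x, list the y ∈ F_5 with f(x, y) ≡ 0 and those with g(x, y) ≡ 0 (mod 5); the common zeros in that column are the intersection.
  x = 0: f ≡ 0 at y ∈ {4}; g ≡ 0 at y ∈ {2, 3}; common: ∅.
  x = 1: f ≡ 0 at y ∈ {1}; g ≡ 0 at y ∈ ∅; common: ∅.
  x = 2: f ≡ 0 at y ∈ {3}; g ≡ 0 at y ∈ ∅; common: ∅.
  x = 3: f ≡ 0 at y ∈ {0}; g ≡ 0 at y ∈ ∅; common: ∅.
  x = 4: f ≡ 0 at y ∈ {2}; g ≡ 0 at y ∈ {0, 4}; common: ∅.
Collecting: common zeros = ∅, so the count is 0.
Comparison with the Bézout bound: 0 ≤ 2 = deg(f)·deg(g), as expected for curves with no common component (the affine F_5-count falls short of the bound because intersections may lie at infinity, over extension fields, or carry multiplicity).


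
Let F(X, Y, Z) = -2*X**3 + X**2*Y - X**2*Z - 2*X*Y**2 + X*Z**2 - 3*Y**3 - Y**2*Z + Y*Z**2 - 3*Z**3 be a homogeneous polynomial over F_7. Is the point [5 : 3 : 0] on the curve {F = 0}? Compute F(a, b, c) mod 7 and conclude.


F(5,3,0) ≡ 4 (mod 7); P is NOT on the curve.

Evaluate F(5, 3, 0) term-by-term (mod 7).
  -2*X**3 ↦ -2·125·1·1 = -250
  X**2*Y ↦ 1·25·3·1 = 75
  -X**2*Z ↦ -1·25·1·0 = 0
  -2*X*Y**2 ↦ -2·5·9·1 = -90
  X*Z**2 ↦ 1·5·1·0 = 0
  -3*Y**3 ↦ -3·1·27·1 = -81
  -Y**2*Z ↦ -1·1·9·0 = 0
  Y*Z**2 ↦ 1·1·3·0 = 0
  -3*Z**3 ↦ -3·1·1·0 = 0
Sum: F(5, 3, 0) = (-250) + (75) + (0) + (-90) + (0) + (-81) + (0) + (0) + (0) = -346.
Reducing mod 7: -346 ≡ 4 (mod 7).
Since F(a, b, c) ≡ 4 ≠ 0 (mod 7), P does NOT lie on the curve.


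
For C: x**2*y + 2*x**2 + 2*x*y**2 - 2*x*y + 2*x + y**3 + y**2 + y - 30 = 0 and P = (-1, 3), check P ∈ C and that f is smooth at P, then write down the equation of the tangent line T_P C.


Tangent line at P: 4*x + 25*y - 71 = 0.

Step 1: f(-1, 3) = 0, so P lies on C.
Step 2: partial derivatives
  f_x(x, y) = 2*x*y + 4*x + 2*y**2 - 2*y + 2, f_y(x, y) = x**2 + 4*x*y - 2*x + 3*y**2 + 2*y + 1.
  f_x(P) = 4, f_y(P) = 25 (gradient nonzero, so P is smooth).
Step 3: tangent line at P: 4·(x − -1) + 25·(y − 3) = 0.
Expanding: 4*x + 25*y - 71 = 0.


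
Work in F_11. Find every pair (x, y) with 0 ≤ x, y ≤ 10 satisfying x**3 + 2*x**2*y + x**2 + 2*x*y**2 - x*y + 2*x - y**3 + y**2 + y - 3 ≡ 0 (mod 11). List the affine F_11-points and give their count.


Affine F_11-points: {(4, 5), (4, 10), (6, 9), (8, 1), (8, 2), (8, 3), (9, 0), (9, 8)}; count = 8.

For each of the 121 pairs (x, y) ∈ F_11², evaluate f(x, y) mod 11. Record the zeros.
  x = 0: [0↦8, 1↦9, 2↦6, 3↦4, 4↦8, 5↦1, 6↦10, 7↦7, 8↦8, 9↦7, 10↦9]  zeros at y ∈ ∅
  x = 1: [0↦1, 1↦5, 2↦9, 3↦7, 4↦4, 5↦5, 6↦4, 7↦6, 8↦5, 9↦6, 10↦3]  zeros at y ∈ ∅
  x = 2: [0↦2, 1↦2, 2↦6, 3↦8, 4↦2, 5↦4, 6↦8, 7↦8, 8↦9, 9↦5, 10↦1]  zeros at y ∈ ∅
  x = 3: [0↦6, 1↦6, 2↦3, 3↦2, 4↦8, 5↦4, 6↦6, 7↦8, 8↦4, 9↦10, 10↦9]  zeros at y ∈ ∅
  x = 4: [0↦8, 1↦1, 2↦6, 3↦6, 4↦6, 5↦0, 6↦4, 7↦1, 8↦7, 9↦5, 10↦0]  zeros at y ∈ {5, 10}
  x = 5: [0↦3, 1↦4, 2↦10, 3↦4, 4↦2, 5↦9, 6↦8, 7↦4, 8↦2, 9↦7, 10↦2]  zeros at y ∈ ∅
  x = 6: [0↦8, 1↦10, 2↦10, 3↦2, 4↦2, 5↦4, 6↦2, 7↦1, 8↦6, 9↦0, 10↦10]  zeros at y ∈ {9}
  x = 7: [0↦7, 1↦3, 2↦1, 3↦6, 4↦1, 5↦2, 6↦3, 7↦9, 8↦3, 9↦1, 10↦8]  zeros at y ∈ ∅
  x = 8: [0↦6, 1↦0, 2↦0, 3↦0, 4↦5, 5↦9, 6↦6, 7↦1, 8↦10, 9↦5, 10↦2]  zeros at y ∈ {1, 2, 3}
  x = 9: [0↦0, 1↦7, 2↦2, 3↦1, 4↦9, 5↦9, 6↦6, 7↦5, 8↦0, 9↦7, 10↦9]  zeros at y ∈ {0, 8}
  x = 10: [0↦6, 1↦8, 2↦2, 3↦4, 4↦8, 5↦8, 6↦9, 7↦5, 8↦1, 9↦2, 10↦2]  zeros at y ∈ ∅
Collecting zeros: affine points = {(4, 5), (4, 10), (6, 9), (8, 1), (8, 2), (8, 3), (9, 0), (9, 8)}.
Total count |C(F_11)_aff| = 8.


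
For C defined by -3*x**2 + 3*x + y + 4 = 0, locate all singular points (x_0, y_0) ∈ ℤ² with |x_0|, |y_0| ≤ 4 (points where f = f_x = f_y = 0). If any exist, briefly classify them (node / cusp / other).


No singular points in the scanned grid; C is smooth there.

Compute partial derivatives:
  f_x = 3 - 6*x.
  f_y = 1.
f_y = 1 is a nonzero constant, so f_y never vanishes: no point (x, y) can satisfy f = f_x = f_y = 0. In particular no (x, y) ∈ {−4, ..., 4}² is singular; the curve is smooth.


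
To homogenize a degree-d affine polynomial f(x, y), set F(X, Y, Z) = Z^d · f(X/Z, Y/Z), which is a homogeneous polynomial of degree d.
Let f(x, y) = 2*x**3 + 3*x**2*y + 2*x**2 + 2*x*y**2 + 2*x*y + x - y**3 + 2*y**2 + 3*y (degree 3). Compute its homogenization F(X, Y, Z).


F(X, Y, Z) = 2*X**3 + 3*X**2*Y + 2*X**2*Z + 2*X*Y**2 + 2*X*Y*Z + X*Z**2 - Y**3 + 2*Y**2*Z + 3*Y*Z**2

deg(f) = 3.
Substitute x = X/Z, y = Y/Z into f, then multiply by Z^3.
  monomial 2·x^3·y^0 ↦ 2·X^3·Y^0·Z^0.
  monomial 3·x^2·y^1 ↦ 3·X^2·Y^1·Z^0.
  monomial 2·x^2·y^0 ↦ 2·X^2·Y^0·Z^1.
  monomial 2·x^1·y^2 ↦ 2·X^1·Y^2·Z^0.
  monomial 2·x^1·y^1 ↦ 2·X^1·Y^1·Z^1.
  monomial 1·x^1·y^0 ↦ 1·X^1·Y^0·Z^2.
  monomial -1·x^0·y^3 ↦ -1·X^0·Y^3·Z^0.
  monomial 2·x^0·y^2 ↦ 2·X^0·Y^2·Z^1.
  monomial 3·x^0·y^1 ↦ 3·X^0·Y^1·Z^2.
Collecting: F(X, Y, Z) = 2*X**3 + 3*X**2*Y + 2*X**2*Z + 2*X*Y**2 + 2*X*Y*Z + X*Z**2 - Y**3 + 2*Y**2*Z + 3*Y*Z**2.


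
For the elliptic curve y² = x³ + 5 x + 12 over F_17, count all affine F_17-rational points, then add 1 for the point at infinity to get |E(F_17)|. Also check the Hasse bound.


Affine points = {(1, 1), (1, 16), (2, 8), (2, 9), (5, 3), (5, 14), (7, 4), (7, 13), (9, 2), (9, 15), (10, 5), (10, 12), (11, 2), (11, 15), (12, 7), (12, 10), (13, 8), (13, 9), (14, 2), (14, 15)}; affine count = 20; |E(F_17)| = 21.

Discriminant check: Δ ∝ 4a³ + 27b² = 4·5³ + 27·12² = 4·125 + 27·144 ≡ 2 (mod 17). Nonzero ⇒ E is nonsingular.
For each x ∈ F_17, compute rhs = x³ + 5·x + 12 mod 17, then count y ∈ F_17 with y² ≡ rhs.
  x = 0: rhs = 12, matching y values: none (0 points).
  x = 1: rhs = 1, matching y values: 1, 16 (2 points).
  x = 2: rhs = 13, matching y values: 8, 9 (2 points).
  x = 3: rhs = 3, matching y values: none (0 points).
  x = 4: rhs = 11, matching y values: none (0 points).
  x = 5: rhs = 9, matching y values: 3, 14 (2 points).
  x = 6: rhs = 3, matching y values: none (0 points).
  x = 7: rhs = 16, matching y values: 4, 13 (2 points).
  x = 8: rhs = 3, matching y values: none (0 points).
  x = 9: rhs = 4, matching y values: 2, 15 (2 points).
  x = 10: rhs = 8, matching y values: 5, 12 (2 points).
  x = 11: rhs = 4, matching y values: 2, 15 (2 points).
  x = 12: rhs = 15, matching y values: 7, 10 (2 points).
  x = 13: rhs = 13, matching y values: 8, 9 (2 points).
  x = 14: rhs = 4, matching y values: 2, 15 (2 points).
  x = 15: rhs = 11, matching y values: none (0 points).
  x = 16: rhs = 6, matching y values: none (0 points).
Total affine count: 20.
Full point count |E(F_17)| = 20 + 1 = 21.
Hasse bound: |21 − (17+1)| = |3| = 3 ≤ 2√17 ≈ 8.2462 ✓.


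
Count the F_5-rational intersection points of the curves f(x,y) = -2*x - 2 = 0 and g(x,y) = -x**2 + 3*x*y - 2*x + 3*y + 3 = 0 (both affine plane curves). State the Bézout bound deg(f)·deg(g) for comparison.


Common zeros: ∅; count = 0; Bézout bound = 2.

deg(f) = 1, deg(g) = 2, so Bézout bound = 2.
Scan x ∈ F_5. For each x, list the y ∈ F_5 with f(x, y) ≡ 0 and those with g(x, y) ≡ 0 (mod 5); the common zeros in that column are the intersection.
  x = 0: f ≡ 0 at y ∈ ∅; g ≡ 0 at y ∈ {4}; common: ∅.
  x = 1: f ≡ 0 at y ∈ ∅; g ≡ 0 at y ∈ {0}; common: ∅.
  x = 2: f ≡ 0 at y ∈ ∅; g ≡ 0 at y ∈ {0}; common: ∅.
  x = 3: f ≡ 0 at y ∈ ∅; g ≡ 0 at y ∈ {1}; common: ∅.
  x = 4: f ≡ 0 at y ∈ {0, 1, 2, 3, 4}; g ≡ 0 at y ∈ ∅; common: ∅.
Collecting: common zeros = ∅, so the count is 0.
Comparison with the Bézout bound: 0 ≤ 2 = deg(f)·deg(g), as expected for curves with no common component (the affine F_5-count falls short of the bound because intersections may lie at infinity, over extension fields, or carry multiplicity).


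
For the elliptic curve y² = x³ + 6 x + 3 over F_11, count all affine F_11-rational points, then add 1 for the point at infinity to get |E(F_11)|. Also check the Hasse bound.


Affine points = {(0, 5), (0, 6), (2, 1), (2, 10), (3, 2), (3, 9), (4, 5), (4, 6), (5, 2), (5, 9), (7, 5), (7, 6), (9, 4), (9, 7)}; affine count = 14; |E(F_11)| = 15.

Discriminant check: Δ ∝ 4a³ + 27b² = 4·6³ + 27·3² = 4·216 + 27·9 ≡ 7 (mod 11). Nonzero ⇒ E is nonsingular.
For each x ∈ F_11, compute rhs = x³ + 6·x + 3 mod 11, then count y ∈ F_11 with y² ≡ rhs.
  x = 0: rhs = 3, matching y values: 5, 6 (2 points).
  x = 1: rhs = 10, matching y values: none (0 points).
  x = 2: rhs = 1, matching y values: 1, 10 (2 points).
  x = 3: rhs = 4, matching y values: 2, 9 (2 points).
  x = 4: rhs = 3, matching y values: 5, 6 (2 points).
  x = 5: rhs = 4, matching y values: 2, 9 (2 points).
  x = 6: rhs = 2, matching y values: none (0 points).
  x = 7: rhs = 3, matching y values: 5, 6 (2 points).
  x = 8: rhs = 2, matching y values: none (0 points).
  x = 9: rhs = 5, matching y values: 4, 7 (2 points).
  x = 10: rhs = 7, matching y values: none (0 points).
Total affine count: 14.
Full point count |E(F_11)| = 14 + 1 = 15.
Hasse bound: |15 − (11+1)| = |3| = 3 ≤ 2√11 ≈ 6.6332 ✓.


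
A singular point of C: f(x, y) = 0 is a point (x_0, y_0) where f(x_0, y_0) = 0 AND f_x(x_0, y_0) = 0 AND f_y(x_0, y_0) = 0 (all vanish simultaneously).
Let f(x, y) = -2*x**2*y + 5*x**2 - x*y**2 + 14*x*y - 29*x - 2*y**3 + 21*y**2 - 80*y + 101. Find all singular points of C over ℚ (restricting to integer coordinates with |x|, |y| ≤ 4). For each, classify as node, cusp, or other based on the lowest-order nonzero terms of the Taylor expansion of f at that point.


Singular points: {(2, 3)}; classification: node.

Compute partial derivatives:
  f_x = -4*x*y + 10*x - y**2 + 14*y - 29.
  f_y = -2*x**2 - 2*x*y + 14*x - 6*y**2 + 42*y - 80.
Scan x_0 ∈ {−4, ..., 4}. For each x_0, f_y(x_0, y) is a polynomial in y; find its integer roots y ∈ {−4, ..., 4}, then test f_x and f at those candidates.
  x = -4: f_y(-4, y) = -6*y**2 + 50*y - 168; no integer root y with |y| ≤ 4.
  x = -3: f_y(-3, y) = -6*y**2 + 48*y - 140; no integer root y with |y| ≤ 4.
  x = -2: f_y(-2, y) = -6*y**2 + 46*y - 116; no integer root y with |y| ≤ 4.
  x = -1: f_y(-1, y) = -6*y**2 + 44*y - 96; no integer root y with |y| ≤ 4.
  x = 0: f_y(0, y) = -6*y**2 + 42*y - 80; no integer root y with |y| ≤ 4.
  x = 1: f_y(1, y) = -6*y**2 + 40*y - 68; no integer root y with |y| ≤ 4.
  x = 2: f_y(2, y) = -6*y**2 + 38*y - 60; vanishes at y ∈ {3}. (2, 3): f_x = 0, f = 0 — SINGULAR.
  x = 3: f_y(3, y) = -6*y**2 + 36*y - 56; no integer root y with |y| ≤ 4.
  x = 4: f_y(4, y) = -6*y**2 + 34*y - 56; no integer root y with |y| ≤ 4.
Only singular point on the grid: (2, 3).
Classify: substitute x = 2 + u, y = 3 + v and expand: f = -2*u**2*v - u**2 - u*v**2 - 2*v**3 + v**2.
No constant or linear terms (consistent with a singular point). Quadratic part: -u**2 + v**2. Cubic part: -2*u**2*v - u*v**2 - 2*v**3.
The quadratic part v**2 - u**2 = (v − u)(v + u) splits into two distinct linear factors, so there are two distinct tangent lines y − 3 = ±(x − 2) — this is a node (ordinary double point).
Classification: node.


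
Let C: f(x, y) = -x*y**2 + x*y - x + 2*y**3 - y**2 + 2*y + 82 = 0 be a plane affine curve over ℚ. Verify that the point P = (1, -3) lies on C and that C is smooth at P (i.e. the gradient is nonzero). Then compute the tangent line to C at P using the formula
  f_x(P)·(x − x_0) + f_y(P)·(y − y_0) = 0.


Tangent line at P: -13*x + 69*y + 220 = 0.

Step 1: f(1, -3) = 0, so P lies on C.
Step 2: partial derivatives
  f_x(x, y) = -y**2 + y - 1, f_y(x, y) = -2*x*y + x + 6*y**2 - 2*y + 2.
  f_x(P) = -13, f_y(P) = 69 (gradient nonzero, so P is smooth).
Step 3: tangent line at P: -13·(x − 1) + 69·(y − -3) = 0.
Expanding: -13*x + 69*y + 220 = 0.


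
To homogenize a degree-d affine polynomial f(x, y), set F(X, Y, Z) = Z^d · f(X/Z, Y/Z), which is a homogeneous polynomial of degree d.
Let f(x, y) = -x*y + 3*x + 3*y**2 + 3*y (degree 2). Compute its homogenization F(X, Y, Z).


F(X, Y, Z) = -X*Y + 3*X*Z + 3*Y**2 + 3*Y*Z

deg(f) = 2.
Substitute x = X/Z, y = Y/Z into f, then multiply by Z^2.
  monomial -1·x^1·y^1 ↦ -1·X^1·Y^1·Z^0.
  monomial 3·x^1·y^0 ↦ 3·X^1·Y^0·Z^1.
  monomial 3·x^0·y^2 ↦ 3·X^0·Y^2·Z^0.
  monomial 3·x^0·y^1 ↦ 3·X^0·Y^1·Z^1.
Collecting: F(X, Y, Z) = -X*Y + 3*X*Z + 3*Y**2 + 3*Y*Z.


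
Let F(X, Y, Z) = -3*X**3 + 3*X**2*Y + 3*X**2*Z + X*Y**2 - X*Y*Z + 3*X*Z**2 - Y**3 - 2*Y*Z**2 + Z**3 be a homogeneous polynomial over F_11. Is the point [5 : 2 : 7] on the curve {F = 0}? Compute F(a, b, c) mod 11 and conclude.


F(5,2,7) ≡ 2 (mod 11); P is NOT on the curve.

Evaluate F(5, 2, 7) term-by-term (mod 11).
  -3*X**3 ↦ -3·125·1·1 = -375
  3*X**2*Y ↦ 3·25·2·1 = 150
  3*X**2*Z ↦ 3·25·1·7 = 525
  X*Y**2 ↦ 1·5·4·1 = 20
  -X*Y*Z ↦ -1·5·2·7 = -70
  3*X*Z**2 ↦ 3·5·1·49 = 735
  -Y**3 ↦ -1·1·8·1 = -8
  -2*Y*Z**2 ↦ -2·1·2·49 = -196
  Z**3 ↦ 1·1·1·343 = 343
Sum: F(5, 2, 7) = (-375) + (150) + (525) + (20) + (-70) + (735) + (-8) + (-196) + (343) = 1124.
Reducing mod 11: 1124 ≡ 2 (mod 11).
Since F(a, b, c) ≡ 2 ≠ 0 (mod 11), P does NOT lie on the curve.


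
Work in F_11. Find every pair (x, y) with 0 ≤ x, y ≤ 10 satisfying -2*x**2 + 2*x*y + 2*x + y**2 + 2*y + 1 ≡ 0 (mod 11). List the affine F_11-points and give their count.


Affine F_11-points: {(0, 10), (1, 3), (1, 4), (2, 7), (2, 9), (3, 0), (3, 3), (4, 4), (4, 8), (5, 2), (5, 8), (6, 1), (6, 7), (7, 1), (7, 5), (8, 6), (8, 9), (9, 0), (9, 2), (10, 5), (10, 6)}; count = 21.

For each of the 121 pairs (x, y) ∈ F_11², evaluate f(x, y) mod 11. Record the zeros.
  x = 0: [0↦1, 1↦4, 2↦9, 3↦5, 4↦3, 5↦3, 6↦5, 7↦9, 8↦4, 9↦1, 10↦0]  zeros at y ∈ {10}
  x = 1: [0↦1, 1↦6, 2↦2, 3↦0, 4↦0, 5↦2, 6↦6, 7↦1, 8↦9, 9↦8, 10↦9]  zeros at y ∈ {3, 4}
  x = 2: [0↦8, 1↦4, 2↦2, 3↦2, 4↦4, 5↦8, 6↦3, 7↦0, 8↦10, 9↦0, 10↦3]  zeros at y ∈ {7, 9}
  x = 3: [0↦0, 1↦9, 2↦9, 3↦0, 4↦4, 5↦10, 6↦7, 7↦6, 8↦7, 9↦10, 10↦4]  zeros at y ∈ {0, 3}
  x = 4: [0↦10, 1↦10, 2↦1, 3↦5, 4↦0, 5↦8, 6↦7, 7↦8, 8↦0, 9↦5, 10↦1]  zeros at y ∈ {4, 8}
  x = 5: [0↦5, 1↦7, 2↦0, 3↦6, 4↦3, 5↦2, 6↦3, 7↦6, 8↦0, 9↦7, 10↦5]  zeros at y ∈ {2, 8}
  x = 6: [0↦7, 1↦0, 2↦6, 3↦3, 4↦2, 5↦3, 6↦6, 7↦0, 8↦7, 9↦5, 10↦5]  zeros at y ∈ {1, 7}
  x = 7: [0↦5, 1↦0, 2↦8, 3↦7, 4↦8, 5↦0, 6↦5, 7↦1, 8↦10, 9↦10, 10↦1]  zeros at y ∈ {1, 5}
  x = 8: [0↦10, 1↦7, 2↦6, 3↦7, 4↦10, 5↦4, 6↦0, 7↦9, 8↦9, 9↦0, 10↦4]  zeros at y ∈ {6, 9}
  x = 9: [0↦0, 1↦10, 2↦0, 3↦3, 4↦8, 5↦4, 6↦2, 7↦2, 8↦4, 9↦8, 10↦3]  zeros at y ∈ {0, 2}
  x = 10: [0↦8, 1↦9, 2↦1, 3↦6, 4↦2, 5↦0, 6↦0, 7↦2, 8↦6, 9↦1, 10↦9]  zeros at y ∈ {5, 6}
Collecting zeros: affine points = {(0, 10), (1, 3), (1, 4), (2, 7), (2, 9), (3, 0), (3, 3), (4, 4), (4, 8), (5, 2), (5, 8), (6, 1), (6, 7), (7, 1), (7, 5), (8, 6), (8, 9), (9, 0), (9, 2), (10, 5), (10, 6)}.
Total count |C(F_11)_aff| = 21.


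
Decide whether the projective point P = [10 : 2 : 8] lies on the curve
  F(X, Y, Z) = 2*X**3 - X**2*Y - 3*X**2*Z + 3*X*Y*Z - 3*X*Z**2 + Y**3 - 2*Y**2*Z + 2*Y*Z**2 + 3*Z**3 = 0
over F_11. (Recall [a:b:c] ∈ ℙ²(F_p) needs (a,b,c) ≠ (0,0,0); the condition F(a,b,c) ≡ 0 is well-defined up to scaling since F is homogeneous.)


F(10,2,8) ≡ 4 (mod 11); P is NOT on the curve.

Evaluate F(10, 2, 8) term-by-term (mod 11).
  2*X**3 ↦ 2·1000·1·1 = 2000
  -X**2*Y ↦ -1·100·2·1 = -200
  -3*X**2*Z ↦ -3·100·1·8 = -2400
  3*X*Y*Z ↦ 3·10·2·8 = 480
  -3*X*Z**2 ↦ -3·10·1·64 = -1920
  Y**3 ↦ 1·1·8·1 = 8
  -2*Y**2*Z ↦ -2·1·4·8 = -64
  2*Y*Z**2 ↦ 2·1·2·64 = 256
  3*Z**3 ↦ 3·1·1·512 = 1536
Sum: F(10, 2, 8) = (2000) + (-200) + (-2400) + (480) + (-1920) + (8) + (-64) + (256) + (1536) = -304.
Reducing mod 11: -304 ≡ 4 (mod 11).
Since F(a, b, c) ≡ 4 ≠ 0 (mod 11), P does NOT lie on the curve.


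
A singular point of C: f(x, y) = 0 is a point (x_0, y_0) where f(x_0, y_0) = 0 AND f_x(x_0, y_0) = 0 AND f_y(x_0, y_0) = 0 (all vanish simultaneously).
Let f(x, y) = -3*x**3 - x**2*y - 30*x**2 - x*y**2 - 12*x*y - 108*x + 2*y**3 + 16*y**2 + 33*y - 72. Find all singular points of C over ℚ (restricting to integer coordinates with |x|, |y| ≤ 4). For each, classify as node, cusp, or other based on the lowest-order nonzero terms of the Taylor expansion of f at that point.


Singular points: {(-3, -3)}; classification: cusp.

Compute partial derivatives:
  f_x = -9*x**2 - 2*x*y - 60*x - y**2 - 12*y - 108.
  f_y = -x**2 - 2*x*y - 12*x + 6*y**2 + 32*y + 33.
Scan x_0 ∈ {−4, ..., 4}. For each x_0, f_y(x_0, y) is a polynomial in y; find its integer roots y ∈ {−4, ..., 4}, then test f_x and f at those candidates.
  x = -4: f_y(-4, y) = 6*y**2 + 40*y + 65; no integer root y with |y| ≤ 4.
  x = -3: f_y(-3, y) = 6*y**2 + 38*y + 60; vanishes at y ∈ {-3}. (-3, -3): f_x = 0, f = 0 — SINGULAR.
  x = -2: f_y(-2, y) = 6*y**2 + 36*y + 53; no integer root y with |y| ≤ 4.
  x = -1: f_y(-1, y) = 6*y**2 + 34*y + 44; vanishes at y ∈ {-2}. (-1, -2): f_x = -41 ≠ 0.
  x = 0: f_y(0, y) = 6*y**2 + 32*y + 33; no integer root y with |y| ≤ 4.
  x = 1: f_y(1, y) = 6*y**2 + 30*y + 20; no integer root y with |y| ≤ 4.
  x = 2: f_y(2, y) = 6*y**2 + 28*y + 5; no integer root y with |y| ≤ 4.
  x = 3: f_y(3, y) = 6*y**2 + 26*y - 12; no integer root y with |y| ≤ 4.
  x = 4: f_y(4, y) = 6*y**2 + 24*y - 31; no integer root y with |y| ≤ 4.
Only singular point on the grid: (-3, -3).
Classify: substitute x = -3 + u, y = -3 + v and expand: f = -3*u**3 - u**2*v - u*v**2 + 2*v**3 + v**2.
No constant or linear terms (consistent with a singular point). Quadratic part: v**2. Cubic part: -3*u**3 - u**2*v - u*v**2 + 2*v**3.
The quadratic part v**2 is a perfect square, so there is a single (double) tangent line v = 0, i.e. y = -3. Restricting the cubic part to that line (v = 0) leaves -3*u**3 ≠ 0, so f is not divisible by v and the branch is v² ≈ 3*u**3 to lowest order — this is a cusp.
Classification: cusp.


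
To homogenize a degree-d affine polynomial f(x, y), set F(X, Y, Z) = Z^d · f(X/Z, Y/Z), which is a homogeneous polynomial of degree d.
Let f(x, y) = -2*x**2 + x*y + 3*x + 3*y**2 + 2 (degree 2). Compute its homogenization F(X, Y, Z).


F(X, Y, Z) = -2*X**2 + X*Y + 3*X*Z + 3*Y**2 + 2*Z**2

deg(f) = 2.
Substitute x = X/Z, y = Y/Z into f, then multiply by Z^2.
  monomial -2·x^2·y^0 ↦ -2·X^2·Y^0·Z^0.
  monomial 1·x^1·y^1 ↦ 1·X^1·Y^1·Z^0.
  monomial 3·x^1·y^0 ↦ 3·X^1·Y^0·Z^1.
  monomial 3·x^0·y^2 ↦ 3·X^0·Y^2·Z^0.
  monomial 2·x^0·y^0 ↦ 2·X^0·Y^0·Z^2.
Collecting: F(X, Y, Z) = -2*X**2 + X*Y + 3*X*Z + 3*Y**2 + 2*Z**2.


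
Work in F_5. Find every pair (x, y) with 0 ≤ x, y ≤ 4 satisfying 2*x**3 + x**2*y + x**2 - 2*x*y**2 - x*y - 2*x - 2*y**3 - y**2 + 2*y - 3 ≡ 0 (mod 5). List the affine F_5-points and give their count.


Affine F_5-points: {(0, 3), (1, 1), (1, 4), (2, 1), (2, 2), (4, 3)}; count = 6.

For each of the 25 pairs (x, y) ∈ F_5², evaluate f(x, y) mod 5. Record the zeros.
  x = 0: [0↦2, 1↦1, 2↦1, 3↦0, 4↦1]  zeros at y ∈ {3}
  x = 1: [0↦3, 1↦0, 2↦4, 3↦3, 4↦0]  zeros at y ∈ {1, 4}
  x = 2: [0↦3, 1↦0, 2↦0, 3↦1, 4↦1]  zeros at y ∈ {1, 2}
  x = 3: [0↦4, 1↦3, 2↦1, 3↦1, 4↦1]  zeros at y ∈ ∅
  x = 4: [0↦3, 1↦1, 2↦4, 3↦0, 4↦2]  zeros at y ∈ {3}
Collecting zeros: affine points = {(0, 3), (1, 1), (1, 4), (2, 1), (2, 2), (4, 3)}.
Total count |C(F_5)_aff| = 6.


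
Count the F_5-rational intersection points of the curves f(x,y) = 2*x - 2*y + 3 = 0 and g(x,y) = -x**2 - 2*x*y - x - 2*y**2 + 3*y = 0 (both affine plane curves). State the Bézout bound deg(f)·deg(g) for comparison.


Common zeros: {(0, 4)}; count = 1; Bézout bound = 2.

deg(f) = 1, deg(g) = 2, so Bézout bound = 2.
Scan x ∈ F_5. For each x, list the y ∈ F_5 with f(x, y) ≡ 0 and those with g(x, y) ≡ 0 (mod 5); the common zeros in that column are the intersection.
  x = 0: f ≡ 0 at y ∈ {4}; g ≡ 0 at y ∈ {0, 4}; common: {4}.
  x = 1: f ≡ 0 at y ∈ {0}; g ≡ 0 at y ∈ {4}; common: ∅.
  x = 2: f ≡ 0 at y ∈ {1}; g ≡ 0 at y ∈ ∅; common: ∅.
  x = 3: f ≡ 0 at y ∈ {2}; g ≡ 0 at y ∈ ∅; common: ∅.
  x = 4: f ≡ 0 at y ∈ {3}; g ≡ 0 at y ∈ {0}; common: ∅.
Collecting: common zeros = {(0, 4)}, so the count is 1.
Comparison with the Bézout bound: 1 ≤ 2 = deg(f)·deg(g), as expected for curves with no common component (the affine F_5-count falls short of the bound because intersections may lie at infinity, over extension fields, or carry multiplicity).


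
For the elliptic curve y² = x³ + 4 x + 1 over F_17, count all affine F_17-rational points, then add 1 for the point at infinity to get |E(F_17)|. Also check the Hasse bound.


Affine points = {(0, 1), (0, 16), (2, 0), (4, 8), (4, 9), (7, 7), (7, 10), (8, 1), (8, 16), (9, 1), (9, 16), (10, 2), (10, 15), (11, 4), (11, 13), (12, 3), (12, 14), (14, 8), (14, 9), (15, 6), (15, 11), (16, 8), (16, 9)}; affine count = 23; |E(F_17)| = 24.

Discriminant check: Δ ∝ 4a³ + 27b² = 4·4³ + 27·1² = 4·64 + 27·1 ≡ 11 (mod 17). Nonzero ⇒ E is nonsingular.
For each x ∈ F_17, compute rhs = x³ + 4·x + 1 mod 17, then count y ∈ F_17 with y² ≡ rhs.
  x = 0: rhs = 1, matching y values: 1, 16 (2 points).
  x = 1: rhs = 6, matching y values: none (0 points).
  x = 2: rhs = 0, matching y values: 0 (1 points).
  x = 3: rhs = 6, matching y values: none (0 points).
  x = 4: rhs = 13, matching y values: 8, 9 (2 points).
  x = 5: rhs = 10, matching y values: none (0 points).
  x = 6: rhs = 3, matching y values: none (0 points).
  x = 7: rhs = 15, matching y values: 7, 10 (2 points).
  x = 8: rhs = 1, matching y values: 1, 16 (2 points).
  x = 9: rhs = 1, matching y values: 1, 16 (2 points).
  x = 10: rhs = 4, matching y values: 2, 15 (2 points).
  x = 11: rhs = 16, matching y values: 4, 13 (2 points).
  x = 12: rhs = 9, matching y values: 3, 14 (2 points).
  x = 13: rhs = 6, matching y values: none (0 points).
  x = 14: rhs = 13, matching y values: 8, 9 (2 points).
  x = 15: rhs = 2, matching y values: 6, 11 (2 points).
  x = 16: rhs = 13, matching y values: 8, 9 (2 points).
Total affine count: 23.
Full point count |E(F_17)| = 23 + 1 = 24.
Hasse bound: |24 − (17+1)| = |6| = 6 ≤ 2√17 ≈ 8.2462 ✓.


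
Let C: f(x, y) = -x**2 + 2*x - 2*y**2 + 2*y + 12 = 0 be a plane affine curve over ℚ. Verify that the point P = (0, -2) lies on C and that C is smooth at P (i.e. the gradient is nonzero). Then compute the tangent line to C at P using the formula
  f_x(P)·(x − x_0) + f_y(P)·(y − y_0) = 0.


Tangent line at P: 2*x + 10*y + 20 = 0.

Step 1: f(0, -2) = 0, so P lies on C.
Step 2: partial derivatives
  f_x(x, y) = 2 - 2*x, f_y(x, y) = 2 - 4*y.
  f_x(P) = 2, f_y(P) = 10 (gradient nonzero, so P is smooth).
Step 3: tangent line at P: 2·(x − 0) + 10·(y − -2) = 0.
Expanding: 2*x + 10*y + 20 = 0.


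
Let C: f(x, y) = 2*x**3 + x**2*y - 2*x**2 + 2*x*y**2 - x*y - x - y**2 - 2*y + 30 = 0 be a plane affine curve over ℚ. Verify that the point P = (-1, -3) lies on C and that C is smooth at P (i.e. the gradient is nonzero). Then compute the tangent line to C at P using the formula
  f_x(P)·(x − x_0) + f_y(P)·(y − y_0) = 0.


Tangent line at P: 36*x + 18*y + 90 = 0.

Step 1: f(-1, -3) = 0, so P lies on C.
Step 2: partial derivatives
  f_x(x, y) = 6*x**2 + 2*x*y - 4*x + 2*y**2 - y - 1, f_y(x, y) = x**2 + 4*x*y - x - 2*y - 2.
  f_x(P) = 36, f_y(P) = 18 (gradient nonzero, so P is smooth).
Step 3: tangent line at P: 36·(x − -1) + 18·(y − -3) = 0.
Expanding: 36*x + 18*y + 90 = 0.


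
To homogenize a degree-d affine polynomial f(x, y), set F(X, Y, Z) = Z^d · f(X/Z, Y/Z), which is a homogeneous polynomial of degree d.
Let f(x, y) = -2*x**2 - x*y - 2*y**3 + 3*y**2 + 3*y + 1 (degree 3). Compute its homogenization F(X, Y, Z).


F(X, Y, Z) = -2*X**2*Z - X*Y*Z - 2*Y**3 + 3*Y**2*Z + 3*Y*Z**2 + Z**3

deg(f) = 3.
Substitute x = X/Z, y = Y/Z into f, then multiply by Z^3.
  monomial -2·x^2·y^0 ↦ -2·X^2·Y^0·Z^1.
  monomial -1·x^1·y^1 ↦ -1·X^1·Y^1·Z^1.
  monomial -2·x^0·y^3 ↦ -2·X^0·Y^3·Z^0.
  monomial 3·x^0·y^2 ↦ 3·X^0·Y^2·Z^1.
  monomial 3·x^0·y^1 ↦ 3·X^0·Y^1·Z^2.
  monomial 1·x^0·y^0 ↦ 1·X^0·Y^0·Z^3.
Collecting: F(X, Y, Z) = -2*X**2*Z - X*Y*Z - 2*Y**3 + 3*Y**2*Z + 3*Y*Z**2 + Z**3.


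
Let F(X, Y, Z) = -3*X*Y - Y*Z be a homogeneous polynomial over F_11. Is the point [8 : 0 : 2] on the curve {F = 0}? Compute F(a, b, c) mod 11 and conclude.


F(8,0,2) ≡ 0 (mod 11); P is on the curve.

Evaluate F(8, 0, 2) term-by-term (mod 11).
  -3*X*Y ↦ -3·8·0·1 = 0
  -Y*Z ↦ -1·1·0·2 = 0
Sum: F(8, 0, 2) = (0) + (0) = 0.
Reducing mod 11: 0 ≡ 0 (mod 11).
Since F(a, b, c) ≡ 0 (mod 11), P lies on the curve.


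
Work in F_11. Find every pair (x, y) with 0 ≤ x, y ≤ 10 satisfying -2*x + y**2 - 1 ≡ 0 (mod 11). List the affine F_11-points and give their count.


Affine F_11-points: {(0, 1), (0, 10), (1, 5), (1, 6), (2, 4), (2, 7), (4, 3), (4, 8), (5, 0), (7, 2), (7, 9)}; count = 11.

For each of the 121 pairs (x, y) ∈ F_11², evaluate f(x, y) mod 11. Record the zeros.
  x = 0: [0↦10, 1↦0, 2↦3, 3↦8, 4↦4, 5↦2, 6↦2, 7↦4, 8↦8, 9↦3, 10↦0]  zeros at y ∈ {1, 10}
  x = 1: [0↦8, 1↦9, 2↦1, 3↦6, 4↦2, 5↦0, 6↦0, 7↦2, 8↦6, 9↦1, 10↦9]  zeros at y ∈ {5, 6}
  x = 2: [0↦6, 1↦7, 2↦10, 3↦4, 4↦0, 5↦9, 6↦9, 7↦0, 8↦4, 9↦10, 10↦7]  zeros at y ∈ {4, 7}
  x = 3: [0↦4, 1↦5, 2↦8, 3↦2, 4↦9, 5↦7, 6↦7, 7↦9, 8↦2, 9↦8, 10↦5]  zeros at y ∈ ∅
  x = 4: [0↦2, 1↦3, 2↦6, 3↦0, 4↦7, 5↦5, 6↦5, 7↦7, 8↦0, 9↦6, 10↦3]  zeros at y ∈ {3, 8}
  x = 5: [0↦0, 1↦1, 2↦4, 3↦9, 4↦5, 5↦3, 6↦3, 7↦5, 8↦9, 9↦4, 10↦1]  zeros at y ∈ {0}
  x = 6: [0↦9, 1↦10, 2↦2, 3↦7, 4↦3, 5↦1, 6↦1, 7↦3, 8↦7, 9↦2, 10↦10]  zeros at y ∈ ∅
  x = 7: [0↦7, 1↦8, 2↦0, 3↦5, 4↦1, 5↦10, 6↦10, 7↦1, 8↦5, 9↦0, 10↦8]  zeros at y ∈ {2, 9}
  x = 8: [0↦5, 1↦6, 2↦9, 3↦3, 4↦10, 5↦8, 6↦8, 7↦10, 8↦3, 9↦9, 10↦6]  zeros at y ∈ ∅
  x = 9: [0↦3, 1↦4, 2↦7, 3↦1, 4↦8, 5↦6, 6↦6, 7↦8, 8↦1, 9↦7, 10↦4]  zeros at y ∈ ∅
  x = 10: [0↦1, 1↦2, 2↦5, 3↦10, 4↦6, 5↦4, 6↦4, 7↦6, 8↦10, 9↦5, 10↦2]  zeros at y ∈ ∅
Collecting zeros: affine points = {(0, 1), (0, 10), (1, 5), (1, 6), (2, 4), (2, 7), (4, 3), (4, 8), (5, 0), (7, 2), (7, 9)}.
Total count |C(F_11)_aff| = 11.


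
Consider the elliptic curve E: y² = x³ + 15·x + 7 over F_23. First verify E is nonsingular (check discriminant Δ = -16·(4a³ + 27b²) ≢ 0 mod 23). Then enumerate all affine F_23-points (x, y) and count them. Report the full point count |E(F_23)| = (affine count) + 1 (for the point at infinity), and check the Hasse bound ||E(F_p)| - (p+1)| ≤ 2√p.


Affine points = {(1, 0), (4, 4), (4, 19), (5, 0), (7, 8), (7, 15), (8, 8), (8, 15), (11, 10), (11, 13), (12, 11), (12, 12), (17, 0), (20, 2), (20, 21)}; affine count = 15; |E(F_23)| = 16.

Discriminant check: Δ ∝ 4a³ + 27b² = 4·15³ + 27·7² = 4·3375 + 27·49 ≡ 11 (mod 23). Nonzero ⇒ E is nonsingular.
For each x ∈ F_23, compute rhs = x³ + 15·x + 7 mod 23, then count y ∈ F_23 with y² ≡ rhs.
  x = 0: rhs = 7, matching y values: none (0 points).
  x = 1: rhs = 0, matching y values: 0 (1 points).
  x = 2: rhs = 22, matching y values: none (0 points).
  x = 3: rhs = 10, matching y values: none (0 points).
  x = 4: rhs = 16, matching y values: 4, 19 (2 points).
  x = 5: rhs = 0, matching y values: 0 (1 points).
  x = 6: rhs = 14, matching y values: none (0 points).
  x = 7: rhs = 18, matching y values: 8, 15 (2 points).
  x = 8: rhs = 18, matching y values: 8, 15 (2 points).
  x = 9: rhs = 20, matching y values: none (0 points).
  x = 10: rhs = 7, matching y values: none (0 points).
  x = 11: rhs = 8, matching y values: 10, 13 (2 points).
  x = 12: rhs = 6, matching y values: 11, 12 (2 points).
  x = 13: rhs = 7, matching y values: none (0 points).
  x = 14: rhs = 17, matching y values: none (0 points).
  x = 15: rhs = 19, matching y values: none (0 points).
  x = 16: rhs = 19, matching y values: none (0 points).
  x = 17: rhs = 0, matching y values: 0 (1 points).
  x = 18: rhs = 14, matching y values: none (0 points).
  x = 19: rhs = 21, matching y values: none (0 points).
  x = 20: rhs = 4, matching y values: 2, 21 (2 points).
  x = 21: rhs = 15, matching y values: none (0 points).
  x = 22: rhs = 14, matching y values: none (0 points).
Total affine count: 15.
Full point count |E(F_23)| = 15 + 1 = 16.
Hasse bound: |16 − (23+1)| = |-8| = 8 ≤ 2√23 ≈ 9.5917 ✓.


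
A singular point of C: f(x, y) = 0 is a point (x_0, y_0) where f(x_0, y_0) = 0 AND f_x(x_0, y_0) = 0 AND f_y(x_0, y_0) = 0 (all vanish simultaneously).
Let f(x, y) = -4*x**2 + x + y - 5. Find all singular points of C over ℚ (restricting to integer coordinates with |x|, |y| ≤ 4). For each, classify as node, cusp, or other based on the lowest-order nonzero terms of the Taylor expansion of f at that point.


No singular points in the scanned grid; C is smooth there.

Compute partial derivatives:
  f_x = 1 - 8*x.
  f_y = 1.
f_y = 1 is a nonzero constant, so f_y never vanishes: no point (x, y) can satisfy f = f_x = f_y = 0. In particular no (x, y) ∈ {−4, ..., 4}² is singular; the curve is smooth.


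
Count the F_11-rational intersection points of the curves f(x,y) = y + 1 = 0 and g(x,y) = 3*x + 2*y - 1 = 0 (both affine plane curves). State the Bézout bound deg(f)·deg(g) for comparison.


Common zeros: {(1, 10)}; count = 1; Bézout bound = 1.

deg(f) = 1, deg(g) = 1, so Bézout bound = 1.
Scan x ∈ F_11. For each x, list the y ∈ F_11 with f(x, y) ≡ 0 and those with g(x, y) ≡ 0 (mod 11); the common zeros in that column are the intersection.
  x = 0: f ≡ 0 at y ∈ {10}; g ≡ 0 at y ∈ {6}; common: ∅.
  x = 1: f ≡ 0 at y ∈ {10}; g ≡ 0 at y ∈ {10}; common: {10}.
  x = 2: f ≡ 0 at y ∈ {10}; g ≡ 0 at y ∈ {3}; common: ∅.
  x = 3: f ≡ 0 at y ∈ {10}; g ≡ 0 at y ∈ {7}; common: ∅.
  x = 4: f ≡ 0 at y ∈ {10}; g ≡ 0 at y ∈ {0}; common: ∅.
  x = 5: f ≡ 0 at y ∈ {10}; g ≡ 0 at y ∈ {4}; common: ∅.
  x = 6: f ≡ 0 at y ∈ {10}; g ≡ 0 at y ∈ {8}; common: ∅.
  x = 7: f ≡ 0 at y ∈ {10}; g ≡ 0 at y ∈ {1}; common: ∅.
  x = 8: f ≡ 0 at y ∈ {10}; g ≡ 0 at y ∈ {5}; common: ∅.
  x = 9: f ≡ 0 at y ∈ {10}; g ≡ 0 at y ∈ {9}; common: ∅.
  x = 10: f ≡ 0 at y ∈ {10}; g ≡ 0 at y ∈ {2}; common: ∅.
Collecting: common zeros = {(1, 10)}, so the count is 1.
Comparison with the Bézout bound: 1 ≤ 1 = deg(f)·deg(g), as expected for curves with no common component (the bound is attained).


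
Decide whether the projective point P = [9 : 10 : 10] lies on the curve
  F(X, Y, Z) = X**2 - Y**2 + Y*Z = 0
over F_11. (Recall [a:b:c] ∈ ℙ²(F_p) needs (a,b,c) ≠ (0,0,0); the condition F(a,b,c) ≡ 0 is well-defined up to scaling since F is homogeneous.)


F(9,10,10) ≡ 4 (mod 11); P is NOT on the curve.

Evaluate F(9, 10, 10) term-by-term (mod 11).
  X**2 ↦ 1·81·1·1 = 81
  -Y**2 ↦ -1·1·100·1 = -100
  Y*Z ↦ 1·1·10·10 = 100
Sum: F(9, 10, 10) = (81) + (-100) + (100) = 81.
Reducing mod 11: 81 ≡ 4 (mod 11).
Since F(a, b, c) ≡ 4 ≠ 0 (mod 11), P does NOT lie on the curve.
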